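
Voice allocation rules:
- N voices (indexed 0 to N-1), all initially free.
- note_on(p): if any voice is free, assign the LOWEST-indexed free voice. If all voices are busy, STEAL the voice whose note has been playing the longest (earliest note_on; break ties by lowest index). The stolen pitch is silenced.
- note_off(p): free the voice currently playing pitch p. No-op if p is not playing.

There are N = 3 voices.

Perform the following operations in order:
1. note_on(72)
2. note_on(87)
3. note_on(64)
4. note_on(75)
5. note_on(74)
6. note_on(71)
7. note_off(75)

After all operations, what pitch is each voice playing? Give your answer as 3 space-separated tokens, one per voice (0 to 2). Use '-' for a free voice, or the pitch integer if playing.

Answer: - 74 71

Derivation:
Op 1: note_on(72): voice 0 is free -> assigned | voices=[72 - -]
Op 2: note_on(87): voice 1 is free -> assigned | voices=[72 87 -]
Op 3: note_on(64): voice 2 is free -> assigned | voices=[72 87 64]
Op 4: note_on(75): all voices busy, STEAL voice 0 (pitch 72, oldest) -> assign | voices=[75 87 64]
Op 5: note_on(74): all voices busy, STEAL voice 1 (pitch 87, oldest) -> assign | voices=[75 74 64]
Op 6: note_on(71): all voices busy, STEAL voice 2 (pitch 64, oldest) -> assign | voices=[75 74 71]
Op 7: note_off(75): free voice 0 | voices=[- 74 71]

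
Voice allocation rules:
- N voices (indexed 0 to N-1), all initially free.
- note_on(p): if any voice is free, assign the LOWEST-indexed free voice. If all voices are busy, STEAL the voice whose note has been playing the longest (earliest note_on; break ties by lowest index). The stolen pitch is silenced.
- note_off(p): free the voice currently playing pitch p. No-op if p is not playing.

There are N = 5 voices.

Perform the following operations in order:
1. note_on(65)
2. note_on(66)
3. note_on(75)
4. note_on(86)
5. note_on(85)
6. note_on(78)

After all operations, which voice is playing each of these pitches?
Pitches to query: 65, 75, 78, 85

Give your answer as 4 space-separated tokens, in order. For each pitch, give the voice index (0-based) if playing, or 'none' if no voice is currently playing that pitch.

Op 1: note_on(65): voice 0 is free -> assigned | voices=[65 - - - -]
Op 2: note_on(66): voice 1 is free -> assigned | voices=[65 66 - - -]
Op 3: note_on(75): voice 2 is free -> assigned | voices=[65 66 75 - -]
Op 4: note_on(86): voice 3 is free -> assigned | voices=[65 66 75 86 -]
Op 5: note_on(85): voice 4 is free -> assigned | voices=[65 66 75 86 85]
Op 6: note_on(78): all voices busy, STEAL voice 0 (pitch 65, oldest) -> assign | voices=[78 66 75 86 85]

Answer: none 2 0 4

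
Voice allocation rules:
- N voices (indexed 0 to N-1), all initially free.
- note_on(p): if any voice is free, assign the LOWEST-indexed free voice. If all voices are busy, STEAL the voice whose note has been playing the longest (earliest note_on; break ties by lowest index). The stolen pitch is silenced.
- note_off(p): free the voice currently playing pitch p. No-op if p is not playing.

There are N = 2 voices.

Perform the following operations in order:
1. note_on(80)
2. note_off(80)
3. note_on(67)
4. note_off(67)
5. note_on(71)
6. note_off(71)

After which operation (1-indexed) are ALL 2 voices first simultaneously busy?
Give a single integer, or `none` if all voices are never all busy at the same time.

Op 1: note_on(80): voice 0 is free -> assigned | voices=[80 -]
Op 2: note_off(80): free voice 0 | voices=[- -]
Op 3: note_on(67): voice 0 is free -> assigned | voices=[67 -]
Op 4: note_off(67): free voice 0 | voices=[- -]
Op 5: note_on(71): voice 0 is free -> assigned | voices=[71 -]
Op 6: note_off(71): free voice 0 | voices=[- -]

Answer: none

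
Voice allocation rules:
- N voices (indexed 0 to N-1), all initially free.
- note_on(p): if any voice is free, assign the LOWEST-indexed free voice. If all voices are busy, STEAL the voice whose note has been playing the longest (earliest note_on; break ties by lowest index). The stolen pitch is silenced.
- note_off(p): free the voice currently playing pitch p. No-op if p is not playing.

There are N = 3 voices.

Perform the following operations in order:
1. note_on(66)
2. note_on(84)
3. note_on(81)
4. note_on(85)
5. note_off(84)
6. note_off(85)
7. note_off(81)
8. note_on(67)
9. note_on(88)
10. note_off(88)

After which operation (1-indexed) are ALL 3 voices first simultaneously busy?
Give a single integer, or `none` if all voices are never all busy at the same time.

Op 1: note_on(66): voice 0 is free -> assigned | voices=[66 - -]
Op 2: note_on(84): voice 1 is free -> assigned | voices=[66 84 -]
Op 3: note_on(81): voice 2 is free -> assigned | voices=[66 84 81]
Op 4: note_on(85): all voices busy, STEAL voice 0 (pitch 66, oldest) -> assign | voices=[85 84 81]
Op 5: note_off(84): free voice 1 | voices=[85 - 81]
Op 6: note_off(85): free voice 0 | voices=[- - 81]
Op 7: note_off(81): free voice 2 | voices=[- - -]
Op 8: note_on(67): voice 0 is free -> assigned | voices=[67 - -]
Op 9: note_on(88): voice 1 is free -> assigned | voices=[67 88 -]
Op 10: note_off(88): free voice 1 | voices=[67 - -]

Answer: 3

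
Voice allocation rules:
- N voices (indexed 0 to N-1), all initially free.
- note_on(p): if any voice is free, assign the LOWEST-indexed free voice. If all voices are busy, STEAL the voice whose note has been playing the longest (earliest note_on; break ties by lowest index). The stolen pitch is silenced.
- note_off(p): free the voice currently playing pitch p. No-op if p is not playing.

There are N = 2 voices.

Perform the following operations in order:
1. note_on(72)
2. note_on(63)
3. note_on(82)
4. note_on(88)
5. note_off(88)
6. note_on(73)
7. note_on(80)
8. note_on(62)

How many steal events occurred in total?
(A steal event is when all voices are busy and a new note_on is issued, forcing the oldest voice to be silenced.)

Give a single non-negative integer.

Op 1: note_on(72): voice 0 is free -> assigned | voices=[72 -]
Op 2: note_on(63): voice 1 is free -> assigned | voices=[72 63]
Op 3: note_on(82): all voices busy, STEAL voice 0 (pitch 72, oldest) -> assign | voices=[82 63]
Op 4: note_on(88): all voices busy, STEAL voice 1 (pitch 63, oldest) -> assign | voices=[82 88]
Op 5: note_off(88): free voice 1 | voices=[82 -]
Op 6: note_on(73): voice 1 is free -> assigned | voices=[82 73]
Op 7: note_on(80): all voices busy, STEAL voice 0 (pitch 82, oldest) -> assign | voices=[80 73]
Op 8: note_on(62): all voices busy, STEAL voice 1 (pitch 73, oldest) -> assign | voices=[80 62]

Answer: 4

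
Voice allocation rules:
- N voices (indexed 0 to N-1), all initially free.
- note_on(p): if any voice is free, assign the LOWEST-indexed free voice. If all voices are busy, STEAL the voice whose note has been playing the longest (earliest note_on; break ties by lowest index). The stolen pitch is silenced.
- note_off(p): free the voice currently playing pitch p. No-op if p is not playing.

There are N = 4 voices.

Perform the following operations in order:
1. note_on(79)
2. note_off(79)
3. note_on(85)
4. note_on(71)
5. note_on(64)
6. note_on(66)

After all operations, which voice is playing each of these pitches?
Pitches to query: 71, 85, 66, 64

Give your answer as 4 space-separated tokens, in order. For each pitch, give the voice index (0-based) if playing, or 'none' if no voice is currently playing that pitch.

Op 1: note_on(79): voice 0 is free -> assigned | voices=[79 - - -]
Op 2: note_off(79): free voice 0 | voices=[- - - -]
Op 3: note_on(85): voice 0 is free -> assigned | voices=[85 - - -]
Op 4: note_on(71): voice 1 is free -> assigned | voices=[85 71 - -]
Op 5: note_on(64): voice 2 is free -> assigned | voices=[85 71 64 -]
Op 6: note_on(66): voice 3 is free -> assigned | voices=[85 71 64 66]

Answer: 1 0 3 2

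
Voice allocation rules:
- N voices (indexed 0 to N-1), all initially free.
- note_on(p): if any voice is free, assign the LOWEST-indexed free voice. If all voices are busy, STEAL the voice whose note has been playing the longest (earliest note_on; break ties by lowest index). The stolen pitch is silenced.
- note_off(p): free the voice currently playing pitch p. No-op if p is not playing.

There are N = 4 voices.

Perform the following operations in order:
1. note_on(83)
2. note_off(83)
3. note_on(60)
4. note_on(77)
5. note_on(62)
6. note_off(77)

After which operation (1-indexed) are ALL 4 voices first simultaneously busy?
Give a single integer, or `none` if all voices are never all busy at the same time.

Answer: none

Derivation:
Op 1: note_on(83): voice 0 is free -> assigned | voices=[83 - - -]
Op 2: note_off(83): free voice 0 | voices=[- - - -]
Op 3: note_on(60): voice 0 is free -> assigned | voices=[60 - - -]
Op 4: note_on(77): voice 1 is free -> assigned | voices=[60 77 - -]
Op 5: note_on(62): voice 2 is free -> assigned | voices=[60 77 62 -]
Op 6: note_off(77): free voice 1 | voices=[60 - 62 -]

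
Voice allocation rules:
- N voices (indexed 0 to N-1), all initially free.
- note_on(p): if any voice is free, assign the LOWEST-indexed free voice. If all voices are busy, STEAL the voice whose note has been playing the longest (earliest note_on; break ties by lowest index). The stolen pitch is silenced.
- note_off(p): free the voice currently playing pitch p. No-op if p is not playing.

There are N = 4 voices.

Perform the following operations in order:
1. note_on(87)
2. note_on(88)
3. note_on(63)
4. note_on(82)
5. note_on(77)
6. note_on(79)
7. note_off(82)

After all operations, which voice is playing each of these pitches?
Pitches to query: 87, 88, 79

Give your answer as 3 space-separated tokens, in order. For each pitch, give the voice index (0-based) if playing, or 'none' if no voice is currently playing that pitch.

Answer: none none 1

Derivation:
Op 1: note_on(87): voice 0 is free -> assigned | voices=[87 - - -]
Op 2: note_on(88): voice 1 is free -> assigned | voices=[87 88 - -]
Op 3: note_on(63): voice 2 is free -> assigned | voices=[87 88 63 -]
Op 4: note_on(82): voice 3 is free -> assigned | voices=[87 88 63 82]
Op 5: note_on(77): all voices busy, STEAL voice 0 (pitch 87, oldest) -> assign | voices=[77 88 63 82]
Op 6: note_on(79): all voices busy, STEAL voice 1 (pitch 88, oldest) -> assign | voices=[77 79 63 82]
Op 7: note_off(82): free voice 3 | voices=[77 79 63 -]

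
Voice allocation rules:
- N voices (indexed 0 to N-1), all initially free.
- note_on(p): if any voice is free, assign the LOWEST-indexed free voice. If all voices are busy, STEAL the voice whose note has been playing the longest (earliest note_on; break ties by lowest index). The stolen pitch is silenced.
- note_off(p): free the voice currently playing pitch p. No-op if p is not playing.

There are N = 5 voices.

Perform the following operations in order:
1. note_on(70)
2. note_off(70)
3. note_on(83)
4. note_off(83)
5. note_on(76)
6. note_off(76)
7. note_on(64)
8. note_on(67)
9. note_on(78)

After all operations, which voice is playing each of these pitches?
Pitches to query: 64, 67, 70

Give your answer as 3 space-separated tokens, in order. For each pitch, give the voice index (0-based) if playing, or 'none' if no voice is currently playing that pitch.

Answer: 0 1 none

Derivation:
Op 1: note_on(70): voice 0 is free -> assigned | voices=[70 - - - -]
Op 2: note_off(70): free voice 0 | voices=[- - - - -]
Op 3: note_on(83): voice 0 is free -> assigned | voices=[83 - - - -]
Op 4: note_off(83): free voice 0 | voices=[- - - - -]
Op 5: note_on(76): voice 0 is free -> assigned | voices=[76 - - - -]
Op 6: note_off(76): free voice 0 | voices=[- - - - -]
Op 7: note_on(64): voice 0 is free -> assigned | voices=[64 - - - -]
Op 8: note_on(67): voice 1 is free -> assigned | voices=[64 67 - - -]
Op 9: note_on(78): voice 2 is free -> assigned | voices=[64 67 78 - -]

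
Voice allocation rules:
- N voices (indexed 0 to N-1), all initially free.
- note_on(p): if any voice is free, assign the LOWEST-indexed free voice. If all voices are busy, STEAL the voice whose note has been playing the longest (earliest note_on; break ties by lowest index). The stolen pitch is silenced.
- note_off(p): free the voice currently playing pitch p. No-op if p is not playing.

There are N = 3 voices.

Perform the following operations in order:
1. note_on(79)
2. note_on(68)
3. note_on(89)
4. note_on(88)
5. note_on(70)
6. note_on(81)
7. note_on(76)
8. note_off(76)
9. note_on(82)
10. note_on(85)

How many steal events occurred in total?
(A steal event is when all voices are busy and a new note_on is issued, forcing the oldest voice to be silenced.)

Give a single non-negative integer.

Answer: 5

Derivation:
Op 1: note_on(79): voice 0 is free -> assigned | voices=[79 - -]
Op 2: note_on(68): voice 1 is free -> assigned | voices=[79 68 -]
Op 3: note_on(89): voice 2 is free -> assigned | voices=[79 68 89]
Op 4: note_on(88): all voices busy, STEAL voice 0 (pitch 79, oldest) -> assign | voices=[88 68 89]
Op 5: note_on(70): all voices busy, STEAL voice 1 (pitch 68, oldest) -> assign | voices=[88 70 89]
Op 6: note_on(81): all voices busy, STEAL voice 2 (pitch 89, oldest) -> assign | voices=[88 70 81]
Op 7: note_on(76): all voices busy, STEAL voice 0 (pitch 88, oldest) -> assign | voices=[76 70 81]
Op 8: note_off(76): free voice 0 | voices=[- 70 81]
Op 9: note_on(82): voice 0 is free -> assigned | voices=[82 70 81]
Op 10: note_on(85): all voices busy, STEAL voice 1 (pitch 70, oldest) -> assign | voices=[82 85 81]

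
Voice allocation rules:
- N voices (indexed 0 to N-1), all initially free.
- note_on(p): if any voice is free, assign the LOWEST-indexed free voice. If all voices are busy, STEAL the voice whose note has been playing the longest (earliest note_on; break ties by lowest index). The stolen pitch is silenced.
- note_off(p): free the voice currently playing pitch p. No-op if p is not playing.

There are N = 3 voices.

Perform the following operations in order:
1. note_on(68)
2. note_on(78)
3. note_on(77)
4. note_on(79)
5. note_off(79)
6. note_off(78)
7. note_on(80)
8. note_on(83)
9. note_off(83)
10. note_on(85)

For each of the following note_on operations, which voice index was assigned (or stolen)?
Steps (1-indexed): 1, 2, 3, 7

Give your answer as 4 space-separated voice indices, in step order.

Answer: 0 1 2 0

Derivation:
Op 1: note_on(68): voice 0 is free -> assigned | voices=[68 - -]
Op 2: note_on(78): voice 1 is free -> assigned | voices=[68 78 -]
Op 3: note_on(77): voice 2 is free -> assigned | voices=[68 78 77]
Op 4: note_on(79): all voices busy, STEAL voice 0 (pitch 68, oldest) -> assign | voices=[79 78 77]
Op 5: note_off(79): free voice 0 | voices=[- 78 77]
Op 6: note_off(78): free voice 1 | voices=[- - 77]
Op 7: note_on(80): voice 0 is free -> assigned | voices=[80 - 77]
Op 8: note_on(83): voice 1 is free -> assigned | voices=[80 83 77]
Op 9: note_off(83): free voice 1 | voices=[80 - 77]
Op 10: note_on(85): voice 1 is free -> assigned | voices=[80 85 77]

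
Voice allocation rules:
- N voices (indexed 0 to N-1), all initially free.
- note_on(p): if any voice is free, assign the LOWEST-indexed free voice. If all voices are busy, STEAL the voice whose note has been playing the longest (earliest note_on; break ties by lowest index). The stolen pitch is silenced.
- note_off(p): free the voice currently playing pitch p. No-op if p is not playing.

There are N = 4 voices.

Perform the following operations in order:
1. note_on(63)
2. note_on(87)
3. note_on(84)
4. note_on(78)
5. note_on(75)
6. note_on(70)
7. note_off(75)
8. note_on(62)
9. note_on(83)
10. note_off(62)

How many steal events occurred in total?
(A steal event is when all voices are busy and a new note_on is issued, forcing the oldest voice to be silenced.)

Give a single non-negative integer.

Op 1: note_on(63): voice 0 is free -> assigned | voices=[63 - - -]
Op 2: note_on(87): voice 1 is free -> assigned | voices=[63 87 - -]
Op 3: note_on(84): voice 2 is free -> assigned | voices=[63 87 84 -]
Op 4: note_on(78): voice 3 is free -> assigned | voices=[63 87 84 78]
Op 5: note_on(75): all voices busy, STEAL voice 0 (pitch 63, oldest) -> assign | voices=[75 87 84 78]
Op 6: note_on(70): all voices busy, STEAL voice 1 (pitch 87, oldest) -> assign | voices=[75 70 84 78]
Op 7: note_off(75): free voice 0 | voices=[- 70 84 78]
Op 8: note_on(62): voice 0 is free -> assigned | voices=[62 70 84 78]
Op 9: note_on(83): all voices busy, STEAL voice 2 (pitch 84, oldest) -> assign | voices=[62 70 83 78]
Op 10: note_off(62): free voice 0 | voices=[- 70 83 78]

Answer: 3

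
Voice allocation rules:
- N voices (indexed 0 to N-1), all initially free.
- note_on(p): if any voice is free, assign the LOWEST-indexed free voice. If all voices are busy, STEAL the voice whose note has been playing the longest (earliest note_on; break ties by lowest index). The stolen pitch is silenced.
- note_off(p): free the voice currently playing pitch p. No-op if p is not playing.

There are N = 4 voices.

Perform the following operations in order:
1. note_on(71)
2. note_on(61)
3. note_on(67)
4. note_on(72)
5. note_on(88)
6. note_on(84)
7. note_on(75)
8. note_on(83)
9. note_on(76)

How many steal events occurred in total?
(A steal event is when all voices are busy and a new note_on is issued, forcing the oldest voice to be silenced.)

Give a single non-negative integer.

Op 1: note_on(71): voice 0 is free -> assigned | voices=[71 - - -]
Op 2: note_on(61): voice 1 is free -> assigned | voices=[71 61 - -]
Op 3: note_on(67): voice 2 is free -> assigned | voices=[71 61 67 -]
Op 4: note_on(72): voice 3 is free -> assigned | voices=[71 61 67 72]
Op 5: note_on(88): all voices busy, STEAL voice 0 (pitch 71, oldest) -> assign | voices=[88 61 67 72]
Op 6: note_on(84): all voices busy, STEAL voice 1 (pitch 61, oldest) -> assign | voices=[88 84 67 72]
Op 7: note_on(75): all voices busy, STEAL voice 2 (pitch 67, oldest) -> assign | voices=[88 84 75 72]
Op 8: note_on(83): all voices busy, STEAL voice 3 (pitch 72, oldest) -> assign | voices=[88 84 75 83]
Op 9: note_on(76): all voices busy, STEAL voice 0 (pitch 88, oldest) -> assign | voices=[76 84 75 83]

Answer: 5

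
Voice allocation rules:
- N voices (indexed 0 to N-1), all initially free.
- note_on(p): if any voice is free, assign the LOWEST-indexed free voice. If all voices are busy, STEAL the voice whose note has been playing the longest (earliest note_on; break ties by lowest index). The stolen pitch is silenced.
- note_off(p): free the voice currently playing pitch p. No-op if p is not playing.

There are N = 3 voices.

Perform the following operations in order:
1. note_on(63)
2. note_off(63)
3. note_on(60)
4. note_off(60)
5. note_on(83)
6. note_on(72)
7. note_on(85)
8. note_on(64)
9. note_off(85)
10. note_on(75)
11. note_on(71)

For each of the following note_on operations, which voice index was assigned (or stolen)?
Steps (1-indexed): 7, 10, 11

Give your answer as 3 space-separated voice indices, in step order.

Op 1: note_on(63): voice 0 is free -> assigned | voices=[63 - -]
Op 2: note_off(63): free voice 0 | voices=[- - -]
Op 3: note_on(60): voice 0 is free -> assigned | voices=[60 - -]
Op 4: note_off(60): free voice 0 | voices=[- - -]
Op 5: note_on(83): voice 0 is free -> assigned | voices=[83 - -]
Op 6: note_on(72): voice 1 is free -> assigned | voices=[83 72 -]
Op 7: note_on(85): voice 2 is free -> assigned | voices=[83 72 85]
Op 8: note_on(64): all voices busy, STEAL voice 0 (pitch 83, oldest) -> assign | voices=[64 72 85]
Op 9: note_off(85): free voice 2 | voices=[64 72 -]
Op 10: note_on(75): voice 2 is free -> assigned | voices=[64 72 75]
Op 11: note_on(71): all voices busy, STEAL voice 1 (pitch 72, oldest) -> assign | voices=[64 71 75]

Answer: 2 2 1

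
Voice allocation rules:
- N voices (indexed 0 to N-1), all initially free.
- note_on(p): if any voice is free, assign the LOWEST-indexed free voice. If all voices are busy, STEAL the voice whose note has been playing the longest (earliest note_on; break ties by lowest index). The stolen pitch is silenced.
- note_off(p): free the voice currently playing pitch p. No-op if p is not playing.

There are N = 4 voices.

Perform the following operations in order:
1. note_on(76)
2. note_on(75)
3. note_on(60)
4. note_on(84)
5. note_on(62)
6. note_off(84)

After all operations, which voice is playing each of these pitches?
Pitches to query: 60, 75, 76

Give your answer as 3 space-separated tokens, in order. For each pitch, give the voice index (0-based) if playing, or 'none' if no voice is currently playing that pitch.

Answer: 2 1 none

Derivation:
Op 1: note_on(76): voice 0 is free -> assigned | voices=[76 - - -]
Op 2: note_on(75): voice 1 is free -> assigned | voices=[76 75 - -]
Op 3: note_on(60): voice 2 is free -> assigned | voices=[76 75 60 -]
Op 4: note_on(84): voice 3 is free -> assigned | voices=[76 75 60 84]
Op 5: note_on(62): all voices busy, STEAL voice 0 (pitch 76, oldest) -> assign | voices=[62 75 60 84]
Op 6: note_off(84): free voice 3 | voices=[62 75 60 -]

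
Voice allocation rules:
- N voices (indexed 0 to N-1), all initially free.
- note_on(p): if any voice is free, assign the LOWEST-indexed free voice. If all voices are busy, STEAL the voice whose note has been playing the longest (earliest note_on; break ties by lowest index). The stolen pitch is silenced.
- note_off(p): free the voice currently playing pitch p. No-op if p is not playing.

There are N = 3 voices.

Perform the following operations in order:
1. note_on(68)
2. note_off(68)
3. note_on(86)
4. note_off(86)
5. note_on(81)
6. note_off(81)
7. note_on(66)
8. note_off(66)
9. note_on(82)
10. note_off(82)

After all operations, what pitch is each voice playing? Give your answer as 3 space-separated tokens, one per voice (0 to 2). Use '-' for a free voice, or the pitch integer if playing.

Op 1: note_on(68): voice 0 is free -> assigned | voices=[68 - -]
Op 2: note_off(68): free voice 0 | voices=[- - -]
Op 3: note_on(86): voice 0 is free -> assigned | voices=[86 - -]
Op 4: note_off(86): free voice 0 | voices=[- - -]
Op 5: note_on(81): voice 0 is free -> assigned | voices=[81 - -]
Op 6: note_off(81): free voice 0 | voices=[- - -]
Op 7: note_on(66): voice 0 is free -> assigned | voices=[66 - -]
Op 8: note_off(66): free voice 0 | voices=[- - -]
Op 9: note_on(82): voice 0 is free -> assigned | voices=[82 - -]
Op 10: note_off(82): free voice 0 | voices=[- - -]

Answer: - - -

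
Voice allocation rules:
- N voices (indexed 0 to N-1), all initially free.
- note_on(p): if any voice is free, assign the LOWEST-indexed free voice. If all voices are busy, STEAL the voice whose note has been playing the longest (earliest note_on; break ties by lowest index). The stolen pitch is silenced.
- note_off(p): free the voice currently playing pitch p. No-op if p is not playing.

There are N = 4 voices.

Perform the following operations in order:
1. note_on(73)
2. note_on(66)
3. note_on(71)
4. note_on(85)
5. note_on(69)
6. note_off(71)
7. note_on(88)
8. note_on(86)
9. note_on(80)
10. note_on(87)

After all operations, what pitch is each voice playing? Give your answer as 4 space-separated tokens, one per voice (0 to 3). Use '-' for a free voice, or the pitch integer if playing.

Answer: 87 86 88 80

Derivation:
Op 1: note_on(73): voice 0 is free -> assigned | voices=[73 - - -]
Op 2: note_on(66): voice 1 is free -> assigned | voices=[73 66 - -]
Op 3: note_on(71): voice 2 is free -> assigned | voices=[73 66 71 -]
Op 4: note_on(85): voice 3 is free -> assigned | voices=[73 66 71 85]
Op 5: note_on(69): all voices busy, STEAL voice 0 (pitch 73, oldest) -> assign | voices=[69 66 71 85]
Op 6: note_off(71): free voice 2 | voices=[69 66 - 85]
Op 7: note_on(88): voice 2 is free -> assigned | voices=[69 66 88 85]
Op 8: note_on(86): all voices busy, STEAL voice 1 (pitch 66, oldest) -> assign | voices=[69 86 88 85]
Op 9: note_on(80): all voices busy, STEAL voice 3 (pitch 85, oldest) -> assign | voices=[69 86 88 80]
Op 10: note_on(87): all voices busy, STEAL voice 0 (pitch 69, oldest) -> assign | voices=[87 86 88 80]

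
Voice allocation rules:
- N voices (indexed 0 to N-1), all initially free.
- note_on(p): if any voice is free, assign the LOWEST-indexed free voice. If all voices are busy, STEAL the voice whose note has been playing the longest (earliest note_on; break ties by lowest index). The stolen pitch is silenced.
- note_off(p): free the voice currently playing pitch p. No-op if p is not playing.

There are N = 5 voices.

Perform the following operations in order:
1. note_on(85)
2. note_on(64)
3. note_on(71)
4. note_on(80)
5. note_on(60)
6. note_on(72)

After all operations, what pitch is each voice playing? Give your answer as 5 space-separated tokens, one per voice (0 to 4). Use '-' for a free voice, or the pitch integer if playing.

Op 1: note_on(85): voice 0 is free -> assigned | voices=[85 - - - -]
Op 2: note_on(64): voice 1 is free -> assigned | voices=[85 64 - - -]
Op 3: note_on(71): voice 2 is free -> assigned | voices=[85 64 71 - -]
Op 4: note_on(80): voice 3 is free -> assigned | voices=[85 64 71 80 -]
Op 5: note_on(60): voice 4 is free -> assigned | voices=[85 64 71 80 60]
Op 6: note_on(72): all voices busy, STEAL voice 0 (pitch 85, oldest) -> assign | voices=[72 64 71 80 60]

Answer: 72 64 71 80 60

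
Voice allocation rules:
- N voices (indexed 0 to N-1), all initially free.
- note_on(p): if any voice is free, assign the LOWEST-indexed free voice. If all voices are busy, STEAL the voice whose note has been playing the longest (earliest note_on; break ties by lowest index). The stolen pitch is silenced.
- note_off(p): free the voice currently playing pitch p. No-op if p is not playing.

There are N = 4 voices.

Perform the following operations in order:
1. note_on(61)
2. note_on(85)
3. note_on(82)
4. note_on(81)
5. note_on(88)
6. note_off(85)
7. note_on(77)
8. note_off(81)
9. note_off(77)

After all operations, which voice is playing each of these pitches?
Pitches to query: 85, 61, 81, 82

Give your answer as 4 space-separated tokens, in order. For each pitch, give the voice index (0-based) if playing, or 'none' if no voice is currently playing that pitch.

Answer: none none none 2

Derivation:
Op 1: note_on(61): voice 0 is free -> assigned | voices=[61 - - -]
Op 2: note_on(85): voice 1 is free -> assigned | voices=[61 85 - -]
Op 3: note_on(82): voice 2 is free -> assigned | voices=[61 85 82 -]
Op 4: note_on(81): voice 3 is free -> assigned | voices=[61 85 82 81]
Op 5: note_on(88): all voices busy, STEAL voice 0 (pitch 61, oldest) -> assign | voices=[88 85 82 81]
Op 6: note_off(85): free voice 1 | voices=[88 - 82 81]
Op 7: note_on(77): voice 1 is free -> assigned | voices=[88 77 82 81]
Op 8: note_off(81): free voice 3 | voices=[88 77 82 -]
Op 9: note_off(77): free voice 1 | voices=[88 - 82 -]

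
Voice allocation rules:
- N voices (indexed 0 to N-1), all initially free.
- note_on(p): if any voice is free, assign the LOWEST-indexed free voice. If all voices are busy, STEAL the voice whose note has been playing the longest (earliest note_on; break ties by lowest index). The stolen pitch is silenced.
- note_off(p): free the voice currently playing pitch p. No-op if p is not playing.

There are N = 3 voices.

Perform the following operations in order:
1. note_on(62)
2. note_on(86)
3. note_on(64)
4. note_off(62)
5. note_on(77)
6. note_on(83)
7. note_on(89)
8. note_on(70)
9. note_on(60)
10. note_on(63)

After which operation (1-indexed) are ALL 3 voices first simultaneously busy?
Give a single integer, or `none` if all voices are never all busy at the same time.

Answer: 3

Derivation:
Op 1: note_on(62): voice 0 is free -> assigned | voices=[62 - -]
Op 2: note_on(86): voice 1 is free -> assigned | voices=[62 86 -]
Op 3: note_on(64): voice 2 is free -> assigned | voices=[62 86 64]
Op 4: note_off(62): free voice 0 | voices=[- 86 64]
Op 5: note_on(77): voice 0 is free -> assigned | voices=[77 86 64]
Op 6: note_on(83): all voices busy, STEAL voice 1 (pitch 86, oldest) -> assign | voices=[77 83 64]
Op 7: note_on(89): all voices busy, STEAL voice 2 (pitch 64, oldest) -> assign | voices=[77 83 89]
Op 8: note_on(70): all voices busy, STEAL voice 0 (pitch 77, oldest) -> assign | voices=[70 83 89]
Op 9: note_on(60): all voices busy, STEAL voice 1 (pitch 83, oldest) -> assign | voices=[70 60 89]
Op 10: note_on(63): all voices busy, STEAL voice 2 (pitch 89, oldest) -> assign | voices=[70 60 63]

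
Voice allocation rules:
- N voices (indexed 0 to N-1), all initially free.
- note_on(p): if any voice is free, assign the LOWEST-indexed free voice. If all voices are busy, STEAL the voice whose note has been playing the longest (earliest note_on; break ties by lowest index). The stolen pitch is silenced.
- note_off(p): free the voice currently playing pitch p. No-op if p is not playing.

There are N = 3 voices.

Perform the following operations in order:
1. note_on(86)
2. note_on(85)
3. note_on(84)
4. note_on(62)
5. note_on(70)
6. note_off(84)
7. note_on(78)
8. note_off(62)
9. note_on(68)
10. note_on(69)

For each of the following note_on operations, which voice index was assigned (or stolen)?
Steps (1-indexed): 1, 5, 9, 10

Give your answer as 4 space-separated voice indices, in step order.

Op 1: note_on(86): voice 0 is free -> assigned | voices=[86 - -]
Op 2: note_on(85): voice 1 is free -> assigned | voices=[86 85 -]
Op 3: note_on(84): voice 2 is free -> assigned | voices=[86 85 84]
Op 4: note_on(62): all voices busy, STEAL voice 0 (pitch 86, oldest) -> assign | voices=[62 85 84]
Op 5: note_on(70): all voices busy, STEAL voice 1 (pitch 85, oldest) -> assign | voices=[62 70 84]
Op 6: note_off(84): free voice 2 | voices=[62 70 -]
Op 7: note_on(78): voice 2 is free -> assigned | voices=[62 70 78]
Op 8: note_off(62): free voice 0 | voices=[- 70 78]
Op 9: note_on(68): voice 0 is free -> assigned | voices=[68 70 78]
Op 10: note_on(69): all voices busy, STEAL voice 1 (pitch 70, oldest) -> assign | voices=[68 69 78]

Answer: 0 1 0 1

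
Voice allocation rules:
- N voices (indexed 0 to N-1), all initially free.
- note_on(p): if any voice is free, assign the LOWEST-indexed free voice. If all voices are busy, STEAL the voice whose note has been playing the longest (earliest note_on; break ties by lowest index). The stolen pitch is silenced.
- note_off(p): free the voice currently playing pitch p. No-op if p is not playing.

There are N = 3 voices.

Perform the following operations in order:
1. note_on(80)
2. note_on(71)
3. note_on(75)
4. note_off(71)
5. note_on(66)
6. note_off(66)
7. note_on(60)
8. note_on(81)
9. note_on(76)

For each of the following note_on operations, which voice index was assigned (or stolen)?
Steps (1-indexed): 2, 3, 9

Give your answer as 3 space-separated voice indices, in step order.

Answer: 1 2 2

Derivation:
Op 1: note_on(80): voice 0 is free -> assigned | voices=[80 - -]
Op 2: note_on(71): voice 1 is free -> assigned | voices=[80 71 -]
Op 3: note_on(75): voice 2 is free -> assigned | voices=[80 71 75]
Op 4: note_off(71): free voice 1 | voices=[80 - 75]
Op 5: note_on(66): voice 1 is free -> assigned | voices=[80 66 75]
Op 6: note_off(66): free voice 1 | voices=[80 - 75]
Op 7: note_on(60): voice 1 is free -> assigned | voices=[80 60 75]
Op 8: note_on(81): all voices busy, STEAL voice 0 (pitch 80, oldest) -> assign | voices=[81 60 75]
Op 9: note_on(76): all voices busy, STEAL voice 2 (pitch 75, oldest) -> assign | voices=[81 60 76]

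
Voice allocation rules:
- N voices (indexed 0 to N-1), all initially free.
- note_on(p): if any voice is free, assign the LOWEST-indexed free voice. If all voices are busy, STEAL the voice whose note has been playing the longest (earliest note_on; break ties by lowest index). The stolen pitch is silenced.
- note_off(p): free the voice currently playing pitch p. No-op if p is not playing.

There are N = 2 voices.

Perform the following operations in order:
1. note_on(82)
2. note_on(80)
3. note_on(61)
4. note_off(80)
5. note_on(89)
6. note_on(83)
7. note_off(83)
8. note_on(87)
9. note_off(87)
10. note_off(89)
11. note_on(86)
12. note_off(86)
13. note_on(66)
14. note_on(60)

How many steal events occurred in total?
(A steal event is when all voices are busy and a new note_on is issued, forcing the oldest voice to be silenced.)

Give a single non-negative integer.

Op 1: note_on(82): voice 0 is free -> assigned | voices=[82 -]
Op 2: note_on(80): voice 1 is free -> assigned | voices=[82 80]
Op 3: note_on(61): all voices busy, STEAL voice 0 (pitch 82, oldest) -> assign | voices=[61 80]
Op 4: note_off(80): free voice 1 | voices=[61 -]
Op 5: note_on(89): voice 1 is free -> assigned | voices=[61 89]
Op 6: note_on(83): all voices busy, STEAL voice 0 (pitch 61, oldest) -> assign | voices=[83 89]
Op 7: note_off(83): free voice 0 | voices=[- 89]
Op 8: note_on(87): voice 0 is free -> assigned | voices=[87 89]
Op 9: note_off(87): free voice 0 | voices=[- 89]
Op 10: note_off(89): free voice 1 | voices=[- -]
Op 11: note_on(86): voice 0 is free -> assigned | voices=[86 -]
Op 12: note_off(86): free voice 0 | voices=[- -]
Op 13: note_on(66): voice 0 is free -> assigned | voices=[66 -]
Op 14: note_on(60): voice 1 is free -> assigned | voices=[66 60]

Answer: 2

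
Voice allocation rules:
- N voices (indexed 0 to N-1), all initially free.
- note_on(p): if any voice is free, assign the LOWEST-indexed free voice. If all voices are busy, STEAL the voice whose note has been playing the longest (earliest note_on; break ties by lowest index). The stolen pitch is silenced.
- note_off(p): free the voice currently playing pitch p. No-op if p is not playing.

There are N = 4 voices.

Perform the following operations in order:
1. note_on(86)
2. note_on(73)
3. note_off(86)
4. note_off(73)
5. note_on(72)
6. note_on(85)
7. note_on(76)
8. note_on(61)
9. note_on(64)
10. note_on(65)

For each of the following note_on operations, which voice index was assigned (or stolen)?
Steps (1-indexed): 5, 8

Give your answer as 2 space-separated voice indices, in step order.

Op 1: note_on(86): voice 0 is free -> assigned | voices=[86 - - -]
Op 2: note_on(73): voice 1 is free -> assigned | voices=[86 73 - -]
Op 3: note_off(86): free voice 0 | voices=[- 73 - -]
Op 4: note_off(73): free voice 1 | voices=[- - - -]
Op 5: note_on(72): voice 0 is free -> assigned | voices=[72 - - -]
Op 6: note_on(85): voice 1 is free -> assigned | voices=[72 85 - -]
Op 7: note_on(76): voice 2 is free -> assigned | voices=[72 85 76 -]
Op 8: note_on(61): voice 3 is free -> assigned | voices=[72 85 76 61]
Op 9: note_on(64): all voices busy, STEAL voice 0 (pitch 72, oldest) -> assign | voices=[64 85 76 61]
Op 10: note_on(65): all voices busy, STEAL voice 1 (pitch 85, oldest) -> assign | voices=[64 65 76 61]

Answer: 0 3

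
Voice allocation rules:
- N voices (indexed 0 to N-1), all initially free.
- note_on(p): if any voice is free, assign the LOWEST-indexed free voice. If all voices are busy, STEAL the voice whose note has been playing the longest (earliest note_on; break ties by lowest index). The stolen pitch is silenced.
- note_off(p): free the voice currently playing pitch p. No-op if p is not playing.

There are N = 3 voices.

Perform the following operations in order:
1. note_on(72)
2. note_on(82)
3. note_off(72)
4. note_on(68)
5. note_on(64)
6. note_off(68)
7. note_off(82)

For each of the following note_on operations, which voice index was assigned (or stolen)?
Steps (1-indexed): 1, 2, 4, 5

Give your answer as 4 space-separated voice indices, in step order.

Op 1: note_on(72): voice 0 is free -> assigned | voices=[72 - -]
Op 2: note_on(82): voice 1 is free -> assigned | voices=[72 82 -]
Op 3: note_off(72): free voice 0 | voices=[- 82 -]
Op 4: note_on(68): voice 0 is free -> assigned | voices=[68 82 -]
Op 5: note_on(64): voice 2 is free -> assigned | voices=[68 82 64]
Op 6: note_off(68): free voice 0 | voices=[- 82 64]
Op 7: note_off(82): free voice 1 | voices=[- - 64]

Answer: 0 1 0 2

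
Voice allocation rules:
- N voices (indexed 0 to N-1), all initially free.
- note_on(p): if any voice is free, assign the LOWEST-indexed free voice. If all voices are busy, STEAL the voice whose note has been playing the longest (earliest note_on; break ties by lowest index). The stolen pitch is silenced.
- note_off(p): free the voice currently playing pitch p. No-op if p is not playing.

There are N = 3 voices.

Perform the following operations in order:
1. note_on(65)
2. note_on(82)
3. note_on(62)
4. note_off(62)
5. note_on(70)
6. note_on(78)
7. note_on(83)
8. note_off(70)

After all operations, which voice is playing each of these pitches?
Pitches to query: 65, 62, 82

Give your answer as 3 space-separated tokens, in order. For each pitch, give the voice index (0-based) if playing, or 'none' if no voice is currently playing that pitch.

Answer: none none none

Derivation:
Op 1: note_on(65): voice 0 is free -> assigned | voices=[65 - -]
Op 2: note_on(82): voice 1 is free -> assigned | voices=[65 82 -]
Op 3: note_on(62): voice 2 is free -> assigned | voices=[65 82 62]
Op 4: note_off(62): free voice 2 | voices=[65 82 -]
Op 5: note_on(70): voice 2 is free -> assigned | voices=[65 82 70]
Op 6: note_on(78): all voices busy, STEAL voice 0 (pitch 65, oldest) -> assign | voices=[78 82 70]
Op 7: note_on(83): all voices busy, STEAL voice 1 (pitch 82, oldest) -> assign | voices=[78 83 70]
Op 8: note_off(70): free voice 2 | voices=[78 83 -]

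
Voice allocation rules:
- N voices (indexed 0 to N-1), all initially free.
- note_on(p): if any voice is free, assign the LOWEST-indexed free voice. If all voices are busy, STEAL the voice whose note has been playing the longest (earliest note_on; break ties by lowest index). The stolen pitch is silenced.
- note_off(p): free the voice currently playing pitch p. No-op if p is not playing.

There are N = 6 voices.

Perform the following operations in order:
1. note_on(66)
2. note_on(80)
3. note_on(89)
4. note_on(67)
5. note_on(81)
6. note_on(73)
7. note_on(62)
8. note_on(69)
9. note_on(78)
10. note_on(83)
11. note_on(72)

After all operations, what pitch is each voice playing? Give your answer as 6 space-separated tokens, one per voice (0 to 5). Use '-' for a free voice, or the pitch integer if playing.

Op 1: note_on(66): voice 0 is free -> assigned | voices=[66 - - - - -]
Op 2: note_on(80): voice 1 is free -> assigned | voices=[66 80 - - - -]
Op 3: note_on(89): voice 2 is free -> assigned | voices=[66 80 89 - - -]
Op 4: note_on(67): voice 3 is free -> assigned | voices=[66 80 89 67 - -]
Op 5: note_on(81): voice 4 is free -> assigned | voices=[66 80 89 67 81 -]
Op 6: note_on(73): voice 5 is free -> assigned | voices=[66 80 89 67 81 73]
Op 7: note_on(62): all voices busy, STEAL voice 0 (pitch 66, oldest) -> assign | voices=[62 80 89 67 81 73]
Op 8: note_on(69): all voices busy, STEAL voice 1 (pitch 80, oldest) -> assign | voices=[62 69 89 67 81 73]
Op 9: note_on(78): all voices busy, STEAL voice 2 (pitch 89, oldest) -> assign | voices=[62 69 78 67 81 73]
Op 10: note_on(83): all voices busy, STEAL voice 3 (pitch 67, oldest) -> assign | voices=[62 69 78 83 81 73]
Op 11: note_on(72): all voices busy, STEAL voice 4 (pitch 81, oldest) -> assign | voices=[62 69 78 83 72 73]

Answer: 62 69 78 83 72 73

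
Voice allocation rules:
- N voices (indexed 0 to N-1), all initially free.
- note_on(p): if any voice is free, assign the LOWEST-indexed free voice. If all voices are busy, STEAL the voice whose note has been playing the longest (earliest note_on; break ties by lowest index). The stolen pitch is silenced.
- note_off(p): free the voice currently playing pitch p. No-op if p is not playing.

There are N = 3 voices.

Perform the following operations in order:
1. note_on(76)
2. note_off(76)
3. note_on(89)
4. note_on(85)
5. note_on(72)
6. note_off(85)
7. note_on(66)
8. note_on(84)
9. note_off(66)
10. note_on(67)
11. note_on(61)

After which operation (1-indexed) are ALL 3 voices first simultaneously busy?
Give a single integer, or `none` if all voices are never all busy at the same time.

Answer: 5

Derivation:
Op 1: note_on(76): voice 0 is free -> assigned | voices=[76 - -]
Op 2: note_off(76): free voice 0 | voices=[- - -]
Op 3: note_on(89): voice 0 is free -> assigned | voices=[89 - -]
Op 4: note_on(85): voice 1 is free -> assigned | voices=[89 85 -]
Op 5: note_on(72): voice 2 is free -> assigned | voices=[89 85 72]
Op 6: note_off(85): free voice 1 | voices=[89 - 72]
Op 7: note_on(66): voice 1 is free -> assigned | voices=[89 66 72]
Op 8: note_on(84): all voices busy, STEAL voice 0 (pitch 89, oldest) -> assign | voices=[84 66 72]
Op 9: note_off(66): free voice 1 | voices=[84 - 72]
Op 10: note_on(67): voice 1 is free -> assigned | voices=[84 67 72]
Op 11: note_on(61): all voices busy, STEAL voice 2 (pitch 72, oldest) -> assign | voices=[84 67 61]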